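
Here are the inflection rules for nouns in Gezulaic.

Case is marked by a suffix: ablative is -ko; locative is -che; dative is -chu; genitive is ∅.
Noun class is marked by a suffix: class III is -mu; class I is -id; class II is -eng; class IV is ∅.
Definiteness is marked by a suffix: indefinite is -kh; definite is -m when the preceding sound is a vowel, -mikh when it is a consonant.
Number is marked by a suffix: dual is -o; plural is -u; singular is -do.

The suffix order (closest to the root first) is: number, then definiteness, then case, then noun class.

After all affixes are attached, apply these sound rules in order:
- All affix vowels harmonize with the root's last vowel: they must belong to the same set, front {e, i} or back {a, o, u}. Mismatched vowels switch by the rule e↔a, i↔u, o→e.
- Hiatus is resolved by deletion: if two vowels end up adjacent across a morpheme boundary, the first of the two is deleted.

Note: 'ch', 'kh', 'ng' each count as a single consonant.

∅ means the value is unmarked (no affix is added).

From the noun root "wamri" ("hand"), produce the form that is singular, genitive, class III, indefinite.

Attach number singular -do → wamrido.
Attach definiteness indefinite -kh → wamridokh.
case = genitive: zero marking, form stays wamridokh.
Attach noun class class III -mu → wamridokhmu.
Apply vowel harmony: wamridokhmu → wamridekhmi.
Vowel deletion: no change.

wamridekhmi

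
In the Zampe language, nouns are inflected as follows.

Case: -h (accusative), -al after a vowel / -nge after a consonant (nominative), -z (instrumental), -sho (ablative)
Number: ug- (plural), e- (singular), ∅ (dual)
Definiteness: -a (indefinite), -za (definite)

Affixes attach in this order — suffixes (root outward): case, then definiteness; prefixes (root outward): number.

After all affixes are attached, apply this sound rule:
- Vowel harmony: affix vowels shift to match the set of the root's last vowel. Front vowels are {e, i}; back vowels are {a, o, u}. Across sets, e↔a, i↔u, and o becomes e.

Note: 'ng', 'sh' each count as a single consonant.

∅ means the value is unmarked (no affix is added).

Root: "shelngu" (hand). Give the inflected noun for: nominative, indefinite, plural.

Attach number plural ug- → ugshelngu.
Attach case nominative -al (after vowel 'u') → ugshelngual.
Attach definiteness indefinite -a → ugshelnguala.
Vowel harmony: no change.

ugshelnguala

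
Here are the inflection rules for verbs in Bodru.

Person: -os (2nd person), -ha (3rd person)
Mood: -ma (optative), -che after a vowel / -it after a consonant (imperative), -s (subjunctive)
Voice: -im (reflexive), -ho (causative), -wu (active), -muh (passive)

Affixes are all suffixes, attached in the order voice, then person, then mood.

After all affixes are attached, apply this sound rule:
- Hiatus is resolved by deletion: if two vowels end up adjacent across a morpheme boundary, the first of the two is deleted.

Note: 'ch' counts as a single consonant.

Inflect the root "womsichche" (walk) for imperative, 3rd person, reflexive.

womsichchimhache

Attach voice reflexive -im → womsichcheim.
Attach person 3rd person -ha → womsichcheimha.
Attach mood imperative -che (after vowel 'a') → womsichcheimhache.
Apply vowel deletion: womsichcheimhache → womsichchimhache.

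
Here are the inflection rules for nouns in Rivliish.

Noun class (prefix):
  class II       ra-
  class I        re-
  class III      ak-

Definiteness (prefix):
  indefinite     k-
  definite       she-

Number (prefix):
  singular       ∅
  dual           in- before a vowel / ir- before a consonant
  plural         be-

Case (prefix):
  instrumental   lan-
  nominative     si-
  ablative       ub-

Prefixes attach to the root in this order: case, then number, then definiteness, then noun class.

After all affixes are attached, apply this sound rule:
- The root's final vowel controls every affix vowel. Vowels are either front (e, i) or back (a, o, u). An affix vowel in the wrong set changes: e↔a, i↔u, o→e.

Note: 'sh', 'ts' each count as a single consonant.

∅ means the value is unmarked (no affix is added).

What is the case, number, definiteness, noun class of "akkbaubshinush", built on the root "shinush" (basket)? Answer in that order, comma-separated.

ablative, plural, indefinite, class III

Segment: ak-k-be-ub-shinush.
case: ub- → ablative.
number: be- → plural.
definiteness: k- → indefinite.
noun class: ak- → class III.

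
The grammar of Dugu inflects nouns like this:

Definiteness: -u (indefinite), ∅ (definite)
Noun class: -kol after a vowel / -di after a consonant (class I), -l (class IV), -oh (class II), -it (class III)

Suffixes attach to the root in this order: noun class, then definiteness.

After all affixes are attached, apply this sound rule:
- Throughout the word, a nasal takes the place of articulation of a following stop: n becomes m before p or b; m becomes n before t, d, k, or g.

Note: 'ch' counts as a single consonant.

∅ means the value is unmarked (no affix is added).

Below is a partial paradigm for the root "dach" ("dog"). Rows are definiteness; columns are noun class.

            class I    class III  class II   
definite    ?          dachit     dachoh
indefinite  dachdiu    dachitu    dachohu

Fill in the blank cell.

dachdi

Attach noun class class I -di (after consonant 'ch') → dachdi.
definiteness = definite: zero marking, form stays dachdi.
Nasal assimilation: no change.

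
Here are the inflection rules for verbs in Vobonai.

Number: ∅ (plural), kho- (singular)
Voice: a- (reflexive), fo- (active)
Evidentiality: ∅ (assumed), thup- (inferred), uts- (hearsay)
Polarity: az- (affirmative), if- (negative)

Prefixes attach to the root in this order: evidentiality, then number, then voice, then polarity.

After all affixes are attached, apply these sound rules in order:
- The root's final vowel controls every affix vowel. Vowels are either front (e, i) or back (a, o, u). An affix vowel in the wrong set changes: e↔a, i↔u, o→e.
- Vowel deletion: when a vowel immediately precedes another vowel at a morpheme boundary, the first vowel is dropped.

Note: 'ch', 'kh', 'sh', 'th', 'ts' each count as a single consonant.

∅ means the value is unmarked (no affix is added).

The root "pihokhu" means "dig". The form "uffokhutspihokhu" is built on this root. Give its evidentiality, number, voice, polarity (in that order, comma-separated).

Segment: if-fo-kho-uts-pihokhu.
evidentiality: uts- → hearsay.
number: kho- → singular.
voice: fo- → active.
polarity: if- → negative.

hearsay, singular, active, negative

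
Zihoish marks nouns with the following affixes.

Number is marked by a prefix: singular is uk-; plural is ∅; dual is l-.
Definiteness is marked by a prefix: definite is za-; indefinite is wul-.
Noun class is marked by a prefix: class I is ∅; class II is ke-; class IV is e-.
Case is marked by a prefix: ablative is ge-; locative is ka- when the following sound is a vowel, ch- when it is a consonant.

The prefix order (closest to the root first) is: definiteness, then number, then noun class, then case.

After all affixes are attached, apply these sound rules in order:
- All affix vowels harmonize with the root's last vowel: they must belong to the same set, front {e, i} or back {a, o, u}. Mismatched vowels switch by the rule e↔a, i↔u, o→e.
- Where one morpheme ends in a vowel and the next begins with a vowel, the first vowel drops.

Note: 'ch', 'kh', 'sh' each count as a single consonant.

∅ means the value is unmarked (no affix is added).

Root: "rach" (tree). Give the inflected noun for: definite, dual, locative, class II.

chkalzarach

Attach definiteness definite za- → zarach.
Attach number dual l- → lzarach.
Attach noun class class II ke- → kelzarach.
Attach case locative ch- (before consonant 'k') → chkelzarach.
Apply vowel harmony: chkelzarach → chkalzarach.
Vowel deletion: no change.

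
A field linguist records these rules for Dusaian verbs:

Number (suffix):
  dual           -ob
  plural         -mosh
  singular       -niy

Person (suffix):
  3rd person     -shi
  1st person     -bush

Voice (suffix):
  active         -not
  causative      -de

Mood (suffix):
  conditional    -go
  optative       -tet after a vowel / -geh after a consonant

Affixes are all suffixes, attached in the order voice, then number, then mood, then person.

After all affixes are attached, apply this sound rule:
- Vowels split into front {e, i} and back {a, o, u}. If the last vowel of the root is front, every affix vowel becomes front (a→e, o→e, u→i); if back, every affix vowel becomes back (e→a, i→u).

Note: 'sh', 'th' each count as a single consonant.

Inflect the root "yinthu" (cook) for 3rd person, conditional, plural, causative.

Attach voice causative -de → yinthude.
Attach number plural -mosh → yinthudemosh.
Attach mood conditional -go → yinthudemoshgo.
Attach person 3rd person -shi → yinthudemoshgoshi.
Apply vowel harmony: yinthudemoshgoshi → yinthudamoshgoshu.

yinthudamoshgoshu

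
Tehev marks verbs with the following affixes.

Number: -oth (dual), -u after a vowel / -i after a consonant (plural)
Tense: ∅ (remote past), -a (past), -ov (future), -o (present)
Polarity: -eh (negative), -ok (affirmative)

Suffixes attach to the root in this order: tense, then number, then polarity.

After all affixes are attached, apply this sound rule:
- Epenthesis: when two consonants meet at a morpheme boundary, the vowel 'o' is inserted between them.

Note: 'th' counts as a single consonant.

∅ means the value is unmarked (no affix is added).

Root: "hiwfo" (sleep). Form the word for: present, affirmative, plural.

hiwfoouok

Attach tense present -o → hiwfoo.
Attach number plural -u (after vowel 'o') → hiwfoou.
Attach polarity affirmative -ok → hiwfoouok.
Epenthesis: no change.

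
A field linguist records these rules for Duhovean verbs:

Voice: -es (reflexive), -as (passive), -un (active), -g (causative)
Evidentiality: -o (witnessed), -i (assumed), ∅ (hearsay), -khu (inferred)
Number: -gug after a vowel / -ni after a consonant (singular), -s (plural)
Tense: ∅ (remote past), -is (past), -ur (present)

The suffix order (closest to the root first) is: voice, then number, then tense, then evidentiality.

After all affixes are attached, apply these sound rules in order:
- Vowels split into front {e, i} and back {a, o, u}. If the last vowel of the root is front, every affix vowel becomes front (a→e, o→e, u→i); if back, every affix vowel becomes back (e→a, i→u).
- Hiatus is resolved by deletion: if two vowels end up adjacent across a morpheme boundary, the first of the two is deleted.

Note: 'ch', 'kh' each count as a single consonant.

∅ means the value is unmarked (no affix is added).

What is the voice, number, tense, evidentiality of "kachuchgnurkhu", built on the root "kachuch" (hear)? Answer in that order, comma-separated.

Segment: kachuch-g-ni-ur-khu.
voice: -g → causative.
number: -gug/ni → singular.
tense: -ur → present.
evidentiality: -khu → inferred.

causative, singular, present, inferred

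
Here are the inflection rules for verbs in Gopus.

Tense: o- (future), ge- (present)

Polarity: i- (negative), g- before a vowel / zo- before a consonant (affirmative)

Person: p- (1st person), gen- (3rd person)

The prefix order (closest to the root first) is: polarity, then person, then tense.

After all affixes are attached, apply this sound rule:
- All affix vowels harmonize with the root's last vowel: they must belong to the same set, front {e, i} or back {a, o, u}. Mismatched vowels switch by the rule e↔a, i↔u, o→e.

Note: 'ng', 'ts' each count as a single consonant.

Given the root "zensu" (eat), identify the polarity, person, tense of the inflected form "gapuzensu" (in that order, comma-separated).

Segment: ge-p-i-zensu.
polarity: i- → negative.
person: p- → 1st person.
tense: ge- → present.

negative, 1st person, present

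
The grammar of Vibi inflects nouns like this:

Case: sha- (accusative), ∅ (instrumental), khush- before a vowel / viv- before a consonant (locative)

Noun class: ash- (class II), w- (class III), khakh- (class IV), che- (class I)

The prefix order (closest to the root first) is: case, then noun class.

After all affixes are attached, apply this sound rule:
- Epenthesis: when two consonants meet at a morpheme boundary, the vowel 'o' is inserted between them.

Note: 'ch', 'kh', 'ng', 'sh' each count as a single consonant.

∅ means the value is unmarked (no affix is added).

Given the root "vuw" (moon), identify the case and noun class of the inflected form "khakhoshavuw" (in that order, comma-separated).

accusative, class IV

Segment: khakh-sha-vuw.
case: sha- → accusative.
noun class: khakh- → class IV.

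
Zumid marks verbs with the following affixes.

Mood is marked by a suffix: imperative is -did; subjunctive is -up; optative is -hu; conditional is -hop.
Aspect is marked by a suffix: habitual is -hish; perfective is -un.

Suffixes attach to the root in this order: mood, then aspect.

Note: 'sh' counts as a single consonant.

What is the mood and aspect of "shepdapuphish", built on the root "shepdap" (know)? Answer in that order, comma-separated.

subjunctive, habitual

Segment: shepdap-up-hish.
mood: -up → subjunctive.
aspect: -hish → habitual.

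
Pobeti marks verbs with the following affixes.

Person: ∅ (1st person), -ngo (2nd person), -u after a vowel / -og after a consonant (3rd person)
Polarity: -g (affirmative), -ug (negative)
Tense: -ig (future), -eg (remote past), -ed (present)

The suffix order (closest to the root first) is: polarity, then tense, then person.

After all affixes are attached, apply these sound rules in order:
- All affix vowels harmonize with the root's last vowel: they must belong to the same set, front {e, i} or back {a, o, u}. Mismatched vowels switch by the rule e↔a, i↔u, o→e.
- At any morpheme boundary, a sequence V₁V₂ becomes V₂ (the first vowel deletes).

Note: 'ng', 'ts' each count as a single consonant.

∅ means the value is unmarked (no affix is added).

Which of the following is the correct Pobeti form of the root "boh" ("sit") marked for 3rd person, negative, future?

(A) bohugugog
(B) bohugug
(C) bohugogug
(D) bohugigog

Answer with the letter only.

Attach polarity negative -ug → bohug.
Attach tense future -ig → bohugig.
Attach person 3rd person -og (after consonant 'g') → bohugigog.
Apply vowel harmony: bohugigog → bohugugog.
Vowel deletion: no change.
So the correct form is bohugugog, option (A).
(D) bohugigog is wrong: it fails to apply the sound rule(s).
(C) bohugogug is wrong: it has the affixes in the wrong order.
(B) bohugug is wrong: it uses 1st person instead of 3rd person for person.

A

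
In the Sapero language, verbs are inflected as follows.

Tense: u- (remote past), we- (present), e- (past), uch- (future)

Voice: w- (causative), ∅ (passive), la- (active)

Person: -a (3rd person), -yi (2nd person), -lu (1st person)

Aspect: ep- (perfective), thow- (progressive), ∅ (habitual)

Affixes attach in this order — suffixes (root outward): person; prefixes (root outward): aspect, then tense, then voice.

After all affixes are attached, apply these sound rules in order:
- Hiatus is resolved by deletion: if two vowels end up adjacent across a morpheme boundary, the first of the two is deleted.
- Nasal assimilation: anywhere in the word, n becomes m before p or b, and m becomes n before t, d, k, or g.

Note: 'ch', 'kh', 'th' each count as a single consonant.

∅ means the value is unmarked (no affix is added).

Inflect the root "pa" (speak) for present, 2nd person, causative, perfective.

wweppayi

Attach aspect perfective ep- → eppa.
Attach tense present we- → weeppa.
Attach voice causative w- → wweeppa.
Attach person 2nd person -yi → wweeppayi.
Apply vowel deletion: wweeppayi → wweppayi.
Nasal assimilation: no change.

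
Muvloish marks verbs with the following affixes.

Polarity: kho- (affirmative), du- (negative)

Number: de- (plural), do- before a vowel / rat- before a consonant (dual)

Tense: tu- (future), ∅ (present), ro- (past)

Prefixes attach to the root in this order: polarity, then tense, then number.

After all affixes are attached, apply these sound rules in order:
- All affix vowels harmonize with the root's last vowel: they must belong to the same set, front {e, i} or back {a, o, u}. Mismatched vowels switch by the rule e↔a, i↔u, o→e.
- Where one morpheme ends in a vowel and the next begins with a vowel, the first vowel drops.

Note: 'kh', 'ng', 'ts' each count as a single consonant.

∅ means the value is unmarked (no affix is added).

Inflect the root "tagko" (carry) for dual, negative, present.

ratdutagko

Attach polarity negative du- → dutagko.
tense = present: zero marking, form stays dutagko.
Attach number dual rat- (before consonant 'd') → ratdutagko.
Vowel harmony: no change.
Vowel deletion: no change.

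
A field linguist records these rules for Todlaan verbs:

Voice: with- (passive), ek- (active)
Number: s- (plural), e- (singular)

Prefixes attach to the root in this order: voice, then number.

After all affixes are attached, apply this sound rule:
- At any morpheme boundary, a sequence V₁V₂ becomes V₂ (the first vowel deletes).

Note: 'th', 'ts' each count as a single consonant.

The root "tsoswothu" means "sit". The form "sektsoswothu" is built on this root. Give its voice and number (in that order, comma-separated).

Segment: s-ek-tsoswothu.
voice: ek- → active.
number: s- → plural.

active, plural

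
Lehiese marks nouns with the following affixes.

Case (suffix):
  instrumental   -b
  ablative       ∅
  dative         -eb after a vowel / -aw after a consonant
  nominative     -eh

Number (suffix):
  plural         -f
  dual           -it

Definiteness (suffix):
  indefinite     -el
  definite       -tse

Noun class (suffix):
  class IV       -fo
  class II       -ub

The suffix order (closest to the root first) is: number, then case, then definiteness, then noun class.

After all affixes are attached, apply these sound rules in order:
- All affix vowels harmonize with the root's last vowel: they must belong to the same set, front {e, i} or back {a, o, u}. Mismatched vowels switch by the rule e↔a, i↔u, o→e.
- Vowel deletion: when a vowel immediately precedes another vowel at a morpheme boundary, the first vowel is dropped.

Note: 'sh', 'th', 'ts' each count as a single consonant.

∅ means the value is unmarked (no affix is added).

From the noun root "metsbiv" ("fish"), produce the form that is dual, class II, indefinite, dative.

metsbivitewelib

Attach number dual -it → metsbivit.
Attach case dative -aw (after consonant 't') → metsbivitaw.
Attach definiteness indefinite -el → metsbivitawel.
Attach noun class class II -ub → metsbivitawelub.
Apply vowel harmony: metsbivitawelub → metsbivitewelib.
Vowel deletion: no change.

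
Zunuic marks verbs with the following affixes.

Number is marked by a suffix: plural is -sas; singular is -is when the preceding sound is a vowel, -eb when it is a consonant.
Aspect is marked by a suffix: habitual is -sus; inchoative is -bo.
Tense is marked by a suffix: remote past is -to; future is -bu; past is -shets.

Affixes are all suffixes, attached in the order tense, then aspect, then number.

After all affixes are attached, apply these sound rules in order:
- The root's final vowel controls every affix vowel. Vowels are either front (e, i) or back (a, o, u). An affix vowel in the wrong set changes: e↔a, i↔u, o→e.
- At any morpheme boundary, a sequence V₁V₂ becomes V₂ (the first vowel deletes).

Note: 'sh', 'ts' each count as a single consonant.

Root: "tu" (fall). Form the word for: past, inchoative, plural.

Attach tense past -shets → tushets.
Attach aspect inchoative -bo → tushetsbo.
Attach number plural -sas → tushetsbosas.
Apply vowel harmony: tushetsbosas → tushatsbosas.
Vowel deletion: no change.

tushatsbosas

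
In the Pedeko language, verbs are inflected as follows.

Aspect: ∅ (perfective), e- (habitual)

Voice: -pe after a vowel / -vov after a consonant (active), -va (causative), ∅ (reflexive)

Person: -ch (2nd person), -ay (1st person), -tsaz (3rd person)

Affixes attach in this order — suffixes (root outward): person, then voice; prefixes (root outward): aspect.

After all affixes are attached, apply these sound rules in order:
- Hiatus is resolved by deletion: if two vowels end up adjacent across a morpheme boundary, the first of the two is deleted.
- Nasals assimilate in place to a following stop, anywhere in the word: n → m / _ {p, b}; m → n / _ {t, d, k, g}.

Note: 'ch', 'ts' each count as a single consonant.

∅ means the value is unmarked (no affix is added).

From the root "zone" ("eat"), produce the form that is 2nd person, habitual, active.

Attach person 2nd person -ch → zonech.
Attach voice active -vov (after consonant 'ch') → zonechvov.
Attach aspect habitual e- → ezonechvov.
Vowel deletion: no change.
Nasal assimilation: no change.

ezonechvov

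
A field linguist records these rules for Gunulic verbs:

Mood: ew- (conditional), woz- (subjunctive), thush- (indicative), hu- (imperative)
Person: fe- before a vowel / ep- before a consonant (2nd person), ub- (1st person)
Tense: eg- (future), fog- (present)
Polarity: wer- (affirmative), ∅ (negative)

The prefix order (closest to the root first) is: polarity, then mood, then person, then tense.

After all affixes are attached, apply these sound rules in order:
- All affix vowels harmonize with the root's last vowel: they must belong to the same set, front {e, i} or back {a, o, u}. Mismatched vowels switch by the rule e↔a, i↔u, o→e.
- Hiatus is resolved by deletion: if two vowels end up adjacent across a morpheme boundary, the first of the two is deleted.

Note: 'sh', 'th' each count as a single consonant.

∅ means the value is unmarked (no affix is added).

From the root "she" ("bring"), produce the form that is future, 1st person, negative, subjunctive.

polarity = negative: zero marking, form stays she.
Attach mood subjunctive woz- → wozshe.
Attach person 1st person ub- → ubwozshe.
Attach tense future eg- → egubwozshe.
Apply vowel harmony: egubwozshe → egibwezshe.
Vowel deletion: no change.

egibwezshe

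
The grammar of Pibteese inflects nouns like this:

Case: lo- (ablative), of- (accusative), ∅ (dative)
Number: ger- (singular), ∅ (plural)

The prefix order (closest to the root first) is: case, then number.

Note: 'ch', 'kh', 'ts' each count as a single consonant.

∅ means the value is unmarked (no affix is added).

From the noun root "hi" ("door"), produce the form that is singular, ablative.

Attach case ablative lo- → lohi.
Attach number singular ger- → gerlohi.

gerlohi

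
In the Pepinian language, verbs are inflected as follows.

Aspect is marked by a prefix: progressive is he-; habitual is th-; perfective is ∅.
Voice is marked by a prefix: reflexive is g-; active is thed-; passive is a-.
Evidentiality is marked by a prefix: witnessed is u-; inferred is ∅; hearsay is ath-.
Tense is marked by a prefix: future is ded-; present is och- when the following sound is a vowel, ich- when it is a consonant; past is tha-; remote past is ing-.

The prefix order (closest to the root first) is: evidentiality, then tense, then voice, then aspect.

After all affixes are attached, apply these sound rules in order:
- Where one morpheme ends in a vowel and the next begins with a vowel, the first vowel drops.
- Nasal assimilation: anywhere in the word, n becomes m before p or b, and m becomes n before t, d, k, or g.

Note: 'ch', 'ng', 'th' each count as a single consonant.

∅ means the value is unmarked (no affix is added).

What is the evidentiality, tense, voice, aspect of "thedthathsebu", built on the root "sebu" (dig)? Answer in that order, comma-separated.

hearsay, past, active, perfective

Segment: thed-tha-ath-sebu.
evidentiality: ath- → hearsay.
tense: tha- → past.
voice: thed- → active.
aspect: ∅ → perfective.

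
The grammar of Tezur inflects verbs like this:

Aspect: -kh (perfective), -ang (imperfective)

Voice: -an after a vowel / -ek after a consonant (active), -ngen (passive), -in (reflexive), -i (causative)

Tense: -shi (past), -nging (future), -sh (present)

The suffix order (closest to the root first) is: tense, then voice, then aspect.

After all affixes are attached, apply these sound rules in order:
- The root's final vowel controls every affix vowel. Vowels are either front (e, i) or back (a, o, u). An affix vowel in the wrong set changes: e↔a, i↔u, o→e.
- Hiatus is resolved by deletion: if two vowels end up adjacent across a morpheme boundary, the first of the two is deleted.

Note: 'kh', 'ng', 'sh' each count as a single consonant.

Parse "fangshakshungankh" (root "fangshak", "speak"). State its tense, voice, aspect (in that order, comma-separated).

past, passive, perfective

Segment: fangshak-shi-ngen-kh.
tense: -shi → past.
voice: -ngen → passive.
aspect: -kh → perfective.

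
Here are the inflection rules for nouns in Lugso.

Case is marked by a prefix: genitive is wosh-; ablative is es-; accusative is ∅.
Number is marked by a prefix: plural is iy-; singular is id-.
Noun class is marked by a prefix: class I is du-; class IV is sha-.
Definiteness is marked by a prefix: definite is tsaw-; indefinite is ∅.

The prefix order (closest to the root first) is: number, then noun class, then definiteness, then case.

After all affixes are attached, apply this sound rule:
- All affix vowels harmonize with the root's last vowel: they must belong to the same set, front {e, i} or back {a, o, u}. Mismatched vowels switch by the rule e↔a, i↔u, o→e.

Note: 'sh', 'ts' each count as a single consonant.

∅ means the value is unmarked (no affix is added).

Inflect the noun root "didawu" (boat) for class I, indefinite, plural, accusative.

duuydidawu

Attach number plural iy- → iydidawu.
Attach noun class class I du- → duiydidawu.
definiteness = indefinite: zero marking, form stays duiydidawu.
case = accusative: zero marking, form stays duiydidawu.
Apply vowel harmony: duiydidawu → duuydidawu.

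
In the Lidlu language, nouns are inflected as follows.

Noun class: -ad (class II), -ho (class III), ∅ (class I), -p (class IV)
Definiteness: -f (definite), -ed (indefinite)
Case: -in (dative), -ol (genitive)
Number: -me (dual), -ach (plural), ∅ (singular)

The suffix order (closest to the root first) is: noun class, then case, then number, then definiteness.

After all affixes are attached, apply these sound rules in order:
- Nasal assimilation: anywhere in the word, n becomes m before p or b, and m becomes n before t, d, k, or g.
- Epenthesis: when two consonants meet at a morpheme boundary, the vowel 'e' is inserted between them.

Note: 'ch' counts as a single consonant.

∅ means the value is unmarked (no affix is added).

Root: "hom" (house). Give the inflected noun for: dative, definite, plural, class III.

homehoinachef

Attach noun class class III -ho → homho.
Attach case dative -in → homhoin.
Attach number plural -ach → homhoinach.
Attach definiteness definite -f → homhoinachf.
Nasal assimilation: no change.
Apply epenthesis: homhoinachf → homehoinachef.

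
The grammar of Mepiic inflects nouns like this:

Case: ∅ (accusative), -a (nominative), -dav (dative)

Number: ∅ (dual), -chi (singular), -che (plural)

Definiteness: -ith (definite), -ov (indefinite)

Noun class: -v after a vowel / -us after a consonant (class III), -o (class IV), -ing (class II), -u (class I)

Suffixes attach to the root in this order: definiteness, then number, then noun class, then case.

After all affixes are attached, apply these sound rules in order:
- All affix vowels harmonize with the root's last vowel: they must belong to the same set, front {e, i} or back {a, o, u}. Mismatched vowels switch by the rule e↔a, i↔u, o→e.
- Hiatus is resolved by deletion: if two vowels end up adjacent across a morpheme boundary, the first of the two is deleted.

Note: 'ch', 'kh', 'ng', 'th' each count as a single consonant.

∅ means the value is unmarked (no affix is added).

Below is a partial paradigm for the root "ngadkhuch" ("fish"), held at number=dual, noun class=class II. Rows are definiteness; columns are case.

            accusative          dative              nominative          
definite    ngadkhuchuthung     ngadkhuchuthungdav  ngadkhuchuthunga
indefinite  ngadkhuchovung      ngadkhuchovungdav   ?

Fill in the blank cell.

Attach definiteness indefinite -ov → ngadkhuchov.
number = dual: zero marking, form stays ngadkhuchov.
Attach noun class class II -ing → ngadkhuchoving.
Attach case nominative -a → ngadkhuchovinga.
Apply vowel harmony: ngadkhuchovinga → ngadkhuchovunga.
Vowel deletion: no change.

ngadkhuchovunga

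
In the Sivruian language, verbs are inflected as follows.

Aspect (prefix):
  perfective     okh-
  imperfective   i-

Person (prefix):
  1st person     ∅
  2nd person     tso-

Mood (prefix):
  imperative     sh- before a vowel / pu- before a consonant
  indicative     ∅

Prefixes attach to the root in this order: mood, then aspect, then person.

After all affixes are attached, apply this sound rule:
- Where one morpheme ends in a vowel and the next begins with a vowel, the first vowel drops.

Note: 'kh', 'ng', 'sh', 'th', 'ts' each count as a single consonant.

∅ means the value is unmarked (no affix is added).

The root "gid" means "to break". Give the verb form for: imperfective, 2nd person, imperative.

tsipugid

Attach mood imperative pu- (before consonant 'g') → pugid.
Attach aspect imperfective i- → ipugid.
Attach person 2nd person tso- → tsoipugid.
Apply vowel deletion: tsoipugid → tsipugid.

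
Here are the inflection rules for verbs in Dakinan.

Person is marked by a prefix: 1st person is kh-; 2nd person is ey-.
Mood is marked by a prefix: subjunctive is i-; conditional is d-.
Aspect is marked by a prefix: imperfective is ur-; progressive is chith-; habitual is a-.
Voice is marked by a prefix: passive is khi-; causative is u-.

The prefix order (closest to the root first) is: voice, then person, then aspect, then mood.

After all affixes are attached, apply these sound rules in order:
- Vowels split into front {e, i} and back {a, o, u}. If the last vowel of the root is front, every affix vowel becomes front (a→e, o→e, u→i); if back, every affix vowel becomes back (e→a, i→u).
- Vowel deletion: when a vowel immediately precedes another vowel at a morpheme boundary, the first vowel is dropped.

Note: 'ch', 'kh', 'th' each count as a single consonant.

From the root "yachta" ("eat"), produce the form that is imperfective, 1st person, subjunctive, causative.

urkhuyachta

Attach voice causative u- → uyachta.
Attach person 1st person kh- → khuyachta.
Attach aspect imperfective ur- → urkhuyachta.
Attach mood subjunctive i- → iurkhuyachta.
Apply vowel harmony: iurkhuyachta → uurkhuyachta.
Apply vowel deletion: uurkhuyachta → urkhuyachta.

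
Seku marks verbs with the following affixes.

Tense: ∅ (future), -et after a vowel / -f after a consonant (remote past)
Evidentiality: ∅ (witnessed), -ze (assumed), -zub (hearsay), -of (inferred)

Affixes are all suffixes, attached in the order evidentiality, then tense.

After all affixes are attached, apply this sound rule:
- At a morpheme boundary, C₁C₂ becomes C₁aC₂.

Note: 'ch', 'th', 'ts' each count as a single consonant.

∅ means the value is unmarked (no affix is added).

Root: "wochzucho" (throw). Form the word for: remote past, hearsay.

Attach evidentiality hearsay -zub → wochzuchozub.
Attach tense remote past -f (after consonant 'b') → wochzuchozubf.
Apply epenthesis: wochzuchozubf → wochzuchozubaf.

wochzuchozubaf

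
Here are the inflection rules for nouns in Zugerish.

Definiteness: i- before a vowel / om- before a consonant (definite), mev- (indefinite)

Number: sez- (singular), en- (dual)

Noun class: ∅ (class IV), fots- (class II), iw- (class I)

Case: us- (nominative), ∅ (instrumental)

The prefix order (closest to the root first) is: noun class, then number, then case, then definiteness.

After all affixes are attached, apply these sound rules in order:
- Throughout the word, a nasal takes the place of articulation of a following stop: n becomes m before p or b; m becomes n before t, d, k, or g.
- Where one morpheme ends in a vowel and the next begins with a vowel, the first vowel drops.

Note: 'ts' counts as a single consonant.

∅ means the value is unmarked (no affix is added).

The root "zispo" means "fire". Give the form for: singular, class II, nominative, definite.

Attach noun class class II fots- → fotszispo.
Attach number singular sez- → sezfotszispo.
Attach case nominative us- → ussezfotszispo.
Attach definiteness definite i- (before vowel 'u') → iussezfotszispo.
Nasal assimilation: no change.
Apply vowel deletion: iussezfotszispo → ussezfotszispo.

ussezfotszispo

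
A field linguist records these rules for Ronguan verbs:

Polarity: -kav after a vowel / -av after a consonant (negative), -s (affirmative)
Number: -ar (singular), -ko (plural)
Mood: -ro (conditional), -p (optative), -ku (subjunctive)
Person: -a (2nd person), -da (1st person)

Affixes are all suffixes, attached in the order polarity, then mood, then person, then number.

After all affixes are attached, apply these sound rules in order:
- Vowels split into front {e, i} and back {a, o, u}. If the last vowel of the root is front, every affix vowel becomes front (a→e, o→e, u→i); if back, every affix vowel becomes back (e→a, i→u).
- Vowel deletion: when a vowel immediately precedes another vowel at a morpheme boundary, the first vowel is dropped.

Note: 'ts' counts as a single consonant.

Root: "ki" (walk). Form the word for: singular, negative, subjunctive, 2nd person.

kikevker

Attach polarity negative -kav (after vowel 'i') → kikav.
Attach mood subjunctive -ku → kikavku.
Attach person 2nd person -a → kikavkua.
Attach number singular -ar → kikavkuaar.
Apply vowel harmony: kikavkuaar → kikevkieer.
Apply vowel deletion: kikevkieer → kikevker.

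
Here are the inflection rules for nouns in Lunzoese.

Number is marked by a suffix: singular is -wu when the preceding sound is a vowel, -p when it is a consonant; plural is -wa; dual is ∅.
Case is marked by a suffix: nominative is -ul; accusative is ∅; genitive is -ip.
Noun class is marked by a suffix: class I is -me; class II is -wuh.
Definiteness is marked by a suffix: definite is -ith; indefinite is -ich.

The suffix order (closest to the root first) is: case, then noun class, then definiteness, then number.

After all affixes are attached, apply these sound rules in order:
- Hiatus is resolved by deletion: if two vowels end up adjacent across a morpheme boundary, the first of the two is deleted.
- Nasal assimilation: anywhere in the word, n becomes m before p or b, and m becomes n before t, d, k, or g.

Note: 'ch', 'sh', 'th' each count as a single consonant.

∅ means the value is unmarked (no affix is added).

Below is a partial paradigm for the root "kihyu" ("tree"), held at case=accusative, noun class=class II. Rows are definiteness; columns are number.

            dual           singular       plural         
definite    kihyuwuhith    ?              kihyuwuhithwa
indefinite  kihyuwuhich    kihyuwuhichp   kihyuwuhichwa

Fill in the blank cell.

case = accusative: zero marking, form stays kihyu.
Attach noun class class II -wuh → kihyuwuh.
Attach definiteness definite -ith → kihyuwuhith.
Attach number singular -p (after consonant 'th') → kihyuwuhithp.
Vowel deletion: no change.
Nasal assimilation: no change.

kihyuwuhithp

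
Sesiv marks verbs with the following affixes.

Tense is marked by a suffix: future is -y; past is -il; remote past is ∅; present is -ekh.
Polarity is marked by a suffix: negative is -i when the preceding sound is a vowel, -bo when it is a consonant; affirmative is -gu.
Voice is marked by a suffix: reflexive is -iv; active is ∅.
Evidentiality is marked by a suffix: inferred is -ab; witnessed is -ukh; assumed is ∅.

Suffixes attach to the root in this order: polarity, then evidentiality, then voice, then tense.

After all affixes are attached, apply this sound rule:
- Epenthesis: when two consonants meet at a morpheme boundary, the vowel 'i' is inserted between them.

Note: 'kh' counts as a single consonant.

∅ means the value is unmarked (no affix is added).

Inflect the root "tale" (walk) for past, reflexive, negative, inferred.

Attach polarity negative -i (after vowel 'e') → talei.
Attach evidentiality inferred -ab → taleiab.
Attach voice reflexive -iv → taleiabiv.
Attach tense past -il → taleiabivil.
Epenthesis: no change.

taleiabivil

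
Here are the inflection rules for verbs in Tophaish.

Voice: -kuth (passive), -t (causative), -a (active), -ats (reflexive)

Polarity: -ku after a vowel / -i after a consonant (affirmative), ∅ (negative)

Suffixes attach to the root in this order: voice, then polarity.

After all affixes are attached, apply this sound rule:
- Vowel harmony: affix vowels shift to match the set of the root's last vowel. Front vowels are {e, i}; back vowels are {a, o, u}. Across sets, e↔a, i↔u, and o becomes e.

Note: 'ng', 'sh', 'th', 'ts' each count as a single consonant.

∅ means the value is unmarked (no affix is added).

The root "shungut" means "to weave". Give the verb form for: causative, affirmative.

shunguttu

Attach voice causative -t → shungutt.
Attach polarity affirmative -i (after consonant 't') → shungutti.
Apply vowel harmony: shungutti → shunguttu.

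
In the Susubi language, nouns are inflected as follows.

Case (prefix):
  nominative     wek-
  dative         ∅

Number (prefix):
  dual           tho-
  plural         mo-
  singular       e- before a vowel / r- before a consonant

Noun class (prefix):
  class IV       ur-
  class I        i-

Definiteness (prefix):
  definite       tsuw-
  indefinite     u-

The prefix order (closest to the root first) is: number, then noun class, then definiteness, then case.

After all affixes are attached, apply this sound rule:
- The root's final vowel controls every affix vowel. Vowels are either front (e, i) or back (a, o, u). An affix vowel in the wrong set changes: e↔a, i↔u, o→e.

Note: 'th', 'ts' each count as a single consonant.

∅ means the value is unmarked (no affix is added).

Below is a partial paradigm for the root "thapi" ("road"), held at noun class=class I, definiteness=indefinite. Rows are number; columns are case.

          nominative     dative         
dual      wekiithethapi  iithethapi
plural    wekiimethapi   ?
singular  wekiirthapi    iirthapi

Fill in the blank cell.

iimethapi

Attach number plural mo- → mothapi.
Attach noun class class I i- → imothapi.
Attach definiteness indefinite u- → uimothapi.
case = dative: zero marking, form stays uimothapi.
Apply vowel harmony: uimothapi → iimethapi.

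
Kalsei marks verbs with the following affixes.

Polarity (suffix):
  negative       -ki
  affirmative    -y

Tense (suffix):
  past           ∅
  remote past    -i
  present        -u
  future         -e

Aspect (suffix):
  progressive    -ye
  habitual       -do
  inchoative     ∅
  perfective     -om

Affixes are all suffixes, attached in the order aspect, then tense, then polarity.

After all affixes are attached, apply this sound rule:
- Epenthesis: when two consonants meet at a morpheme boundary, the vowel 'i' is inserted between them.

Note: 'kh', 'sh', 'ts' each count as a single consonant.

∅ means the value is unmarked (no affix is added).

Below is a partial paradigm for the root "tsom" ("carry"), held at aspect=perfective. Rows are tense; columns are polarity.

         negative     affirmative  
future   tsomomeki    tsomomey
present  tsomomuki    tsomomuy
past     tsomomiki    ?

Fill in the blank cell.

tsomomiy

Attach aspect perfective -om → tsomom.
tense = past: zero marking, form stays tsomom.
Attach polarity affirmative -y → tsomomy.
Apply epenthesis: tsomomy → tsomomiy.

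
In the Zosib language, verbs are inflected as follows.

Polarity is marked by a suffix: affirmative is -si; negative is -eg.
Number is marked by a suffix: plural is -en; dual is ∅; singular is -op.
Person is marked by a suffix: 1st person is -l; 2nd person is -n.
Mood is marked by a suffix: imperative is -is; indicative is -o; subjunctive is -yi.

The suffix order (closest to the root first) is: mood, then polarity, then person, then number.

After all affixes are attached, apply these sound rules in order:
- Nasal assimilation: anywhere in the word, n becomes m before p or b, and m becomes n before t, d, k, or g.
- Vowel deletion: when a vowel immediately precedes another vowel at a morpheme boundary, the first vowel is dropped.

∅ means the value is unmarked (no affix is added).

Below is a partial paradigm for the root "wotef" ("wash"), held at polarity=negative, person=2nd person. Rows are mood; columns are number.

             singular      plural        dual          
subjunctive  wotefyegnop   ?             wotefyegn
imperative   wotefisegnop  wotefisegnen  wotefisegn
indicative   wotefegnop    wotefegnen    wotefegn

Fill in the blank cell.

wotefyegnen

Attach mood subjunctive -yi → wotefyi.
Attach polarity negative -eg → wotefyieg.
Attach person 2nd person -n → wotefyiegn.
Attach number plural -en → wotefyiegnen.
Nasal assimilation: no change.
Apply vowel deletion: wotefyiegnen → wotefyegnen.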